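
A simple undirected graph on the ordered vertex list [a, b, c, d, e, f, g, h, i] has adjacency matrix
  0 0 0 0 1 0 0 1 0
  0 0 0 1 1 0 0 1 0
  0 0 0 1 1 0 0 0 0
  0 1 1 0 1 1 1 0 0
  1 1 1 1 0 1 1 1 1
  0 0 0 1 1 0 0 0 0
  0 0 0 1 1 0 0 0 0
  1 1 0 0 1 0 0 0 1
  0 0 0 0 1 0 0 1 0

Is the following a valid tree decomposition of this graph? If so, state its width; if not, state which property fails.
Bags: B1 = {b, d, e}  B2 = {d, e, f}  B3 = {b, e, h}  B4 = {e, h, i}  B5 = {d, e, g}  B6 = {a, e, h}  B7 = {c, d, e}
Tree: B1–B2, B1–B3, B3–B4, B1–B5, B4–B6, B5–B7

Checking the three conditions: (i) the bags cover all of {a, b, c, d, e, f, g, h, i}; (ii) for each edge, some bag contains both endpoints; (iii) the bags containing any fixed vertex form a subtree. All hold, so the decomposition is valid with width 3 − 1 = 2.

Yes; width 2.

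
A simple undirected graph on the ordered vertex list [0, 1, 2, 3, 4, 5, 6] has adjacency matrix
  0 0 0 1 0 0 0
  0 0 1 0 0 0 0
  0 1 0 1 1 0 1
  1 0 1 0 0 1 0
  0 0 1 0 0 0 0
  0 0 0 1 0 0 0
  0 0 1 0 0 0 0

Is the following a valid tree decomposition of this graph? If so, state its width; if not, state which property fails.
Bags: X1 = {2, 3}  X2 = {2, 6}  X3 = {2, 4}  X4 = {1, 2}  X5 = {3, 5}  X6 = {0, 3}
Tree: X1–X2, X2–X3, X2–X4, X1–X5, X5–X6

Yes; width 1.

Checking the three conditions: (i) the bags cover all of {0, 1, 2, 3, 4, 5, 6}; (ii) for each edge, some bag contains both endpoints; (iii) the bags containing any fixed vertex form a subtree. All hold, so the decomposition is valid with width 2 − 1 = 1.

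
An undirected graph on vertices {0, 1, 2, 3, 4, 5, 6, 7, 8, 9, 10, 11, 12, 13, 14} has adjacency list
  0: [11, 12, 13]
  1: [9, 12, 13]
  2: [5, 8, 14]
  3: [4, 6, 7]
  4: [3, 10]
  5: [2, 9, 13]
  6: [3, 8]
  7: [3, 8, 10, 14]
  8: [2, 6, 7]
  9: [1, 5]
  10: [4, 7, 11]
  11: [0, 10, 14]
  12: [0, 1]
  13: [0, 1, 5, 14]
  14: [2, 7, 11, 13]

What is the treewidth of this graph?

A width-3 tree decomposition is:
Bags: B1 = {1, 5, 9, 12}  B2 = {1, 5, 12, 13}  B3 = {0, 5, 12, 13}  B4 = {0, 2, 5, 13}  B5 = {0, 2, 13, 14}  B6 = {0, 2, 11, 14}  B7 = {2, 8, 11, 14}  B8 = {7, 8, 11, 14}  B9 = {7, 8, 10, 11}  B10 = {6, 7, 8, 10}  B11 = {3, 6, 7, 10}  B12 = {3, 4, 6, 10}
Tree: B1–B2, B2–B3, B3–B4, B4–B5, B5–B6, B6–B7, B7–B8, B8–B9, B9–B10, B10–B11, B11–B12
Each bag holds 4 vertices, so the decomposition has width 3, which upper-bounds the treewidth. For the lower bound: the 4 vertex sets {1,9,12}, {5}, {13}, {0,2,11,14} are disjoint, each induces a connected subgraph, and every pair is joined by at least one edge of G. Contracting each set to a single vertex therefore yields K_{4} as a minor, and since treewidth is minor-monotone, tw(G) ≥ tw(K_{4}) = 3. Therefore the treewidth is 3.

3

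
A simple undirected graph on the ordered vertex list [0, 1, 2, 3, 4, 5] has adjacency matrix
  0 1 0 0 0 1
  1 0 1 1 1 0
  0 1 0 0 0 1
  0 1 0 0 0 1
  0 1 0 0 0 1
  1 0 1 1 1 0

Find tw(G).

2

A width-2 tree decomposition is:
Bags: B1 = {1, 4, 5}  B2 = {1, 3, 5}  B3 = {0, 1, 5}  B4 = {1, 2, 5}
Tree: B1–B2, B2–B3, B3–B4
The largest bag has 3 vertices, giving width 2; this decomposition certifies tw(G) ≤ 2. Since 1–4–5–3–1 is a cycle in G, G is not acyclic. Forests are exactly the graphs of treewidth ≤ 1, so tw(G) ≥ 2. The upper and lower bounds meet at 2, so that is the treewidth.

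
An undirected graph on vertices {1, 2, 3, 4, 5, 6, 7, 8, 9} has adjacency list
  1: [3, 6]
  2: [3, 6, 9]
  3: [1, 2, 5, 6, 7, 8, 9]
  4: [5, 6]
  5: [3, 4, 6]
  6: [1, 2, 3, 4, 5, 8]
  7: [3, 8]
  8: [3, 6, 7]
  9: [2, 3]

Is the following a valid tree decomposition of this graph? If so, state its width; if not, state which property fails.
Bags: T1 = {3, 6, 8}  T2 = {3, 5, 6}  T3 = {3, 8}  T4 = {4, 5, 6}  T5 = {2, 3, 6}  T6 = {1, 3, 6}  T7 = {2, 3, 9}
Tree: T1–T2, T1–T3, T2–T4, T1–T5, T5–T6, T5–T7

A tree decomposition must satisfy three properties: every vertex lies in some bag; for every edge, both endpoints lie together in some bag; and for every vertex, the bags containing it form a connected subtree. Here vertex 7 appears in no bag, so the decomposition is invalid.

No — vertex 7 appears in no bag.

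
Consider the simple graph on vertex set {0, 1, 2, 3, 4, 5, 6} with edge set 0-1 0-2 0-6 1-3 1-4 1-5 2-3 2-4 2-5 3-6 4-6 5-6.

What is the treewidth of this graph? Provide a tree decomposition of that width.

The largest bag has 4 vertices, giving width 3; this decomposition certifies tw(G) ≤ 3. For the lower bound: the 4 vertex sets {0,2}, {1,5}, {6}, {3} are disjoint, each induces a connected subgraph, and every pair is joined by at least one edge of G. Contracting each set to a single vertex therefore yields K_{4} as a minor, and since treewidth is minor-monotone, tw(G) ≥ tw(K_{4}) = 3. Combining the bounds, tw(G) = 3.

Treewidth 3.
One such decomposition:
Bags: B1 = {0, 1, 2, 6}  B2 = {1, 2, 5, 6}  B3 = {1, 2, 3, 6}  B4 = {1, 2, 4, 6}
Tree: B1–B2, B2–B3, B3–B4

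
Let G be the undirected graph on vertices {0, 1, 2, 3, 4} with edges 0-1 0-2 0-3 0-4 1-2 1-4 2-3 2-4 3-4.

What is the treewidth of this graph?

3

A width-3 tree decomposition is:
Bags: B1 = {0, 2, 3, 4}  B2 = {0, 1, 2, 4}
Tree: B1–B2
The largest bag has 4 vertices, giving width 3; this decomposition certifies tw(G) ≤ 3. On the other hand G contains the 4-clique {0, 1, 2, 4}. A clique must lie in a single bag of any decomposition, so no decomposition can have width below 3. Hence tw(G) = 3 exactly.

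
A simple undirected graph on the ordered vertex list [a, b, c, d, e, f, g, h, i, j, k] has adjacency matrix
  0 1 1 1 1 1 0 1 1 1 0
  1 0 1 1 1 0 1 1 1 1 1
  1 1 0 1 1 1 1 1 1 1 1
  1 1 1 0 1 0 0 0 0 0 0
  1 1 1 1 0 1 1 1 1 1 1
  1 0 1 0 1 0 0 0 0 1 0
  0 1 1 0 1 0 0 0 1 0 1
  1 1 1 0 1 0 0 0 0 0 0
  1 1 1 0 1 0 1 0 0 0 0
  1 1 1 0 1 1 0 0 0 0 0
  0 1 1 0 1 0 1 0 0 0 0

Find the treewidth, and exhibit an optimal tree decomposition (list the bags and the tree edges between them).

Every bag has size at most 5, so the width is 5 − 1 = 4 and tw(G) ≤ 4. On the other hand G contains the 5-clique {a, c, e, f, j}. A clique must lie in a single bag of any decomposition, so no decomposition can have width below 4. Therefore the treewidth is 4.

Treewidth 4.
Bags: B1 = {a, b, c, e, i}  B2 = {b, c, e, g, i}  B3 = {b, c, e, g, k}  B4 = {a, b, c, e, j}  B5 = {a, c, e, f, j}  B6 = {a, b, c, e, h}  B7 = {a, b, c, d, e}
Tree: B1–B2, B2–B3, B1–B4, B4–B5, B1–B6, B1–B7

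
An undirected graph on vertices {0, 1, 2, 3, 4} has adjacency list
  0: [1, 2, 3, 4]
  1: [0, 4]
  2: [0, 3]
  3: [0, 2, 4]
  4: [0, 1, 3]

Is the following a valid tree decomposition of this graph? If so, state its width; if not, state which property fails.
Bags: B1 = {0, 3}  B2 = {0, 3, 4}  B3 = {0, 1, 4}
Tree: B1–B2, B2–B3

A tree decomposition must satisfy three properties: every vertex lies in some bag; for every edge, both endpoints lie together in some bag; and for every vertex, the bags containing it form a connected subtree. Here vertex 2 appears in no bag, so the decomposition is invalid.

No — vertex 2 appears in no bag.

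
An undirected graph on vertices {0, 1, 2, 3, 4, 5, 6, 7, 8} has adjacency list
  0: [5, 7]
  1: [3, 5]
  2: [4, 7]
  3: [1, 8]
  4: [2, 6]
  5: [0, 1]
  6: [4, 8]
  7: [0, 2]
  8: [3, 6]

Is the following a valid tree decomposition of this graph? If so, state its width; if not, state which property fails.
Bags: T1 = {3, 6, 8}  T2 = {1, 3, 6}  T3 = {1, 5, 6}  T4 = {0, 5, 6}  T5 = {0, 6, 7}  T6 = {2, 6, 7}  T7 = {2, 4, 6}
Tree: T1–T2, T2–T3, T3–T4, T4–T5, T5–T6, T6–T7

Yes; width 2.

Vertex coverage: the bags together contain {0, 1, 2, 3, 4, 5, 6, 7, 8}, the full vertex set. Edge coverage: each edge of G has both endpoints in at least one bag. Running intersection: for every vertex, the bags containing it form a connected subtree. All three properties hold, so this is a valid tree decomposition of width max|bag| − 1 = 2, and hence tw(G) ≤ 2.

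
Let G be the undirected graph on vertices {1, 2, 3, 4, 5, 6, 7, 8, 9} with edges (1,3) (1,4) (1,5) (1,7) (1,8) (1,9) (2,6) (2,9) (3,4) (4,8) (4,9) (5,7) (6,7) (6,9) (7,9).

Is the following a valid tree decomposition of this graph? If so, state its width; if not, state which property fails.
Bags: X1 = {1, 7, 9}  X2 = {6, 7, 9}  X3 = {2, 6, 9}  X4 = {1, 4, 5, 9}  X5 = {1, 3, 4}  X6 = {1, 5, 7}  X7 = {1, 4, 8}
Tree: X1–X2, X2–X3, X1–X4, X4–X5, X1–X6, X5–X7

A tree decomposition must satisfy three properties: every vertex lies in some bag; for every edge, both endpoints lie together in some bag; and for every vertex, the bags containing it form a connected subtree. Here bags containing vertex 5 are not connected in the tree, so the decomposition is invalid.

No — bags containing vertex 5 are not connected in the tree.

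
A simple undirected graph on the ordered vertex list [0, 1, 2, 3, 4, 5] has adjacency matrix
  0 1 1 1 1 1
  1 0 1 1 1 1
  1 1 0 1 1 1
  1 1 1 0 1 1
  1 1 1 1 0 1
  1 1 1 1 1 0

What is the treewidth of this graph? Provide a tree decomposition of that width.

Treewidth 5.
Bags: B1 = {0, 1, 2, 3, 4, 5}
Tree: (single bag)

With just one bag of size 6, the width is 6 − 1 = 5, so tw(G) ≤ 5. On the other hand G contains the 6-clique {0, 1, 2, 3, 4, 5}. A clique must lie in a single bag of any decomposition, so no decomposition can have width below 5. Combining the bounds, tw(G) = 5.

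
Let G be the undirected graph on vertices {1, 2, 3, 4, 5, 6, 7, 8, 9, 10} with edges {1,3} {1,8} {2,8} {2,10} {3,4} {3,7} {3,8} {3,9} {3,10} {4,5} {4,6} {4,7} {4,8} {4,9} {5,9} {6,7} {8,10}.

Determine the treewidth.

2

A width-2 tree decomposition is:
Bags: B1 = {3, 4, 8}  B2 = {3, 4, 9}  B3 = {3, 4, 7}  B4 = {1, 3, 8}  B5 = {4, 5, 9}  B6 = {4, 6, 7}  B7 = {3, 8, 10}  B8 = {2, 8, 10}
Tree: B1–B2, B1–B3, B1–B4, B2–B5, B3–B6, B1–B7, B7–B8
The largest bag has 3 vertices, giving width 2; this decomposition certifies tw(G) ≤ 2. On the other hand G contains the 3-clique {2, 8, 10}. A clique must lie in a single bag of any decomposition, so no decomposition can have width below 2. Combining the bounds, tw(G) = 2.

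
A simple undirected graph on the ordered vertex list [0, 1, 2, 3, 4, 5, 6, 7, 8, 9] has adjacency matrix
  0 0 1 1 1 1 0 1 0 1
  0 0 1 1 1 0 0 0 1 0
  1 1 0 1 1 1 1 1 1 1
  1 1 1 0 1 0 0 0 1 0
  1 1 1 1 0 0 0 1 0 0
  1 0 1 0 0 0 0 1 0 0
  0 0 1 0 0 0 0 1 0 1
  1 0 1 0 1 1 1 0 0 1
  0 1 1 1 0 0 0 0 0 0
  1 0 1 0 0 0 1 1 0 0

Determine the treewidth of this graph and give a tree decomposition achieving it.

Each bag holds 4 vertices, so the decomposition has width 3, which upper-bounds the treewidth. For the lower bound, the 4 vertices {0, 2, 3, 4} are pairwise adjacent, and any tree decomposition puts a clique entirely inside one bag — forcing width ≥ 3. The upper and lower bounds meet at 3, so that is the treewidth.

Treewidth 3.
One optimal decomposition is:
Bags: B1 = {1, 2, 3, 4}  B2 = {0, 2, 3, 4}  B3 = {0, 2, 4, 7}  B4 = {0, 2, 7, 9}  B5 = {0, 2, 5, 7}  B6 = {1, 2, 3, 8}  B7 = {2, 6, 7, 9}
Tree: B1–B2, B2–B3, B3–B4, B4–B5, B1–B6, B4–B7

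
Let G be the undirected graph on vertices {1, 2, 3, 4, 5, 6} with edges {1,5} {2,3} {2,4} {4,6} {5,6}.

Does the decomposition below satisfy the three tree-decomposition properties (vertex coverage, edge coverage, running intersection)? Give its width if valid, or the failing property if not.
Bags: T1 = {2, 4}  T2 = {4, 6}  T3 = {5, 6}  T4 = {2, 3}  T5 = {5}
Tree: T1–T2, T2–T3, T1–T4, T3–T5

No — vertex 1 appears in no bag.

A tree decomposition must satisfy three properties: every vertex lies in some bag; for every edge, both endpoints lie together in some bag; and for every vertex, the bags containing it form a connected subtree. Here vertex 1 appears in no bag, so the decomposition is invalid.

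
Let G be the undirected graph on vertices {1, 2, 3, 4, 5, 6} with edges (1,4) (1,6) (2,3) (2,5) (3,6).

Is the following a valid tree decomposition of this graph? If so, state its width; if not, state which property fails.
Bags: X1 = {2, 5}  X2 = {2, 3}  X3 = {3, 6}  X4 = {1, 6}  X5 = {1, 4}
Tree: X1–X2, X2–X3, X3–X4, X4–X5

Vertex coverage: the bags together contain {1, 2, 3, 4, 5, 6}, the full vertex set. Edge coverage: each edge of G has both endpoints in at least one bag. Running intersection: for every vertex, the bags containing it form a connected subtree. All three properties hold, so this is a valid tree decomposition of width max|bag| − 1 = 1, and hence tw(G) ≤ 1.

Yes; width 1.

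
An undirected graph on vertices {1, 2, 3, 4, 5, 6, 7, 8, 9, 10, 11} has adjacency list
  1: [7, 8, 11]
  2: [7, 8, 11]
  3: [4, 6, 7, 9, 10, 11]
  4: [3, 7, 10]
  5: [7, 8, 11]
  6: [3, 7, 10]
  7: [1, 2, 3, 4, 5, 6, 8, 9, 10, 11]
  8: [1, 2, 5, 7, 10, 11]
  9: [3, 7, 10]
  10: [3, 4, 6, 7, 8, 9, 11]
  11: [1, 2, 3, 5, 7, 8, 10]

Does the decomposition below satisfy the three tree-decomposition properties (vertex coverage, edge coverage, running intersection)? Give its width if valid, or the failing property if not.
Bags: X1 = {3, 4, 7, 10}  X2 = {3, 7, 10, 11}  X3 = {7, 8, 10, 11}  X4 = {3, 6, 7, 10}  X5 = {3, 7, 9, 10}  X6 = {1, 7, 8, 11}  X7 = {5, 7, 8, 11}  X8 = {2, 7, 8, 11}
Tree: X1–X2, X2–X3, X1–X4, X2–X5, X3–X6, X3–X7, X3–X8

Checking the three conditions: (i) the bags cover all of {1, 2, 3, 4, 5, 6, 7, 8, 9, 10, 11}; (ii) for each edge, some bag contains both endpoints; (iii) the bags containing any fixed vertex form a subtree. All hold, so the decomposition is valid with width 4 − 1 = 3.

Yes; width 3.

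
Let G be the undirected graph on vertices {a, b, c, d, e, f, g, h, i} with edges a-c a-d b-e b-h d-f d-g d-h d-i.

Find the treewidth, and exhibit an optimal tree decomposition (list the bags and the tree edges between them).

Treewidth 1.
One optimal decomposition is:
Bags: B1 = {d, h}  B2 = {b, h}  B3 = {a, d}  B4 = {d, g}  B5 = {d, i}  B6 = {d, f}  B7 = {b, e}  B8 = {a, c}
Tree: B1–B2, B1–B3, B1–B4, B3–B5, B3–B6, B2–B7, B3–B8

Each bag holds 2 vertices, so the decomposition has width 1, which upper-bounds the treewidth. G has an edge, so its treewidth is at least 1. The upper and lower bounds meet at 1, so that is the treewidth.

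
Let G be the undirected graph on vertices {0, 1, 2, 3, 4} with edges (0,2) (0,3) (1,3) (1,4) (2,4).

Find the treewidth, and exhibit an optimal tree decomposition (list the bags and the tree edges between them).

Treewidth 2.
One such decomposition:
Bags: B1 = {1, 2, 4}  B2 = {1, 2, 3}  B3 = {0, 2, 3}
Tree: B1–B2, B2–B3

The largest bag has 3 vertices, giving width 2; this decomposition certifies tw(G) ≤ 2. For the lower bound, G contains the cycle 2–4–1–3–0–2, so G is not a forest; only forests have treewidth ≤ 1, hence tw(G) ≥ 2. The upper and lower bounds meet at 2, so that is the treewidth.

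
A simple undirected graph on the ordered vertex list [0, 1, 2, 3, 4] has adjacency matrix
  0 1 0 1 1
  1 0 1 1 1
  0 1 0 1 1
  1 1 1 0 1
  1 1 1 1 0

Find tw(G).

3

A width-3 tree decomposition is:
Bags: B1 = {0, 1, 3, 4}  B2 = {1, 2, 3, 4}
Tree: B1–B2
Each bag holds 4 vertices, so the decomposition has width 3, which upper-bounds the treewidth. On the other hand G contains the 4-clique {0, 1, 3, 4}. A clique must lie in a single bag of any decomposition, so no decomposition can have width below 3. Combining the bounds, tw(G) = 3.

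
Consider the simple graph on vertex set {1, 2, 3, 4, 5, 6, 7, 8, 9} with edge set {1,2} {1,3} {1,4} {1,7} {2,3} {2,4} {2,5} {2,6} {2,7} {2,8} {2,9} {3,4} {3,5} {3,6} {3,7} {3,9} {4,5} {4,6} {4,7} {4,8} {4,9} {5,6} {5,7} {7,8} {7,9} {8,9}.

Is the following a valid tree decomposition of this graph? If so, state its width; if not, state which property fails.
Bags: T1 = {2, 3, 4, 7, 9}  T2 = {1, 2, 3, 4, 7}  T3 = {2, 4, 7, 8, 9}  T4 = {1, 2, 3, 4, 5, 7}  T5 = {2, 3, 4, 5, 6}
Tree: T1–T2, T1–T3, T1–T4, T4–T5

A tree decomposition must satisfy three properties: every vertex lies in some bag; for every edge, both endpoints lie together in some bag; and for every vertex, the bags containing it form a connected subtree. Here bags containing vertex 1 are not connected in the tree, so the decomposition is invalid.

No — bags containing vertex 1 are not connected in the tree.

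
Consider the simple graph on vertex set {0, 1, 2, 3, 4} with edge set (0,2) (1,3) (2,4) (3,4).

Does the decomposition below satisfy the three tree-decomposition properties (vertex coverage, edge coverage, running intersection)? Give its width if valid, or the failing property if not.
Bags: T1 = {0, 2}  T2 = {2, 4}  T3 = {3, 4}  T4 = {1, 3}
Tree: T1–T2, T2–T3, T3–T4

Yes; width 1.

Every vertex of G appears in some bag (union = {0, 1, 2, 3, 4}); every edge is covered by a bag; and for each vertex v the set of bags containing v is connected in the bag tree. The decomposition is therefore valid. The largest bag has 2 vertices, so the width is 1.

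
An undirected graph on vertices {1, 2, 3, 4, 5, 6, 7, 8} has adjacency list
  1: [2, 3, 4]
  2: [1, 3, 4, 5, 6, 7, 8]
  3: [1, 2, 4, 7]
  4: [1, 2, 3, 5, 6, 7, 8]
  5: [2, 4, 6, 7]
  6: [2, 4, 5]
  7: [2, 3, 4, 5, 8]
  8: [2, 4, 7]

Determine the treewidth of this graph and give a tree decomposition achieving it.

Treewidth 3.
One optimal decomposition is:
Bags: B1 = {2, 3, 4, 7}  B2 = {2, 4, 7, 8}  B3 = {1, 2, 3, 4}  B4 = {2, 4, 5, 7}  B5 = {2, 4, 5, 6}
Tree: B1–B2, B1–B3, B1–B4, B4–B5

Every bag has size at most 4, so the width is 4 − 1 = 3 and tw(G) ≤ 3. Conversely, {1, 2, 3, 4} is a clique of size 4, and the vertices of any clique must share a bag in every tree decomposition; so some bag has ≥ 4 vertices and tw(G) ≥ 3. Combining the bounds, tw(G) = 3.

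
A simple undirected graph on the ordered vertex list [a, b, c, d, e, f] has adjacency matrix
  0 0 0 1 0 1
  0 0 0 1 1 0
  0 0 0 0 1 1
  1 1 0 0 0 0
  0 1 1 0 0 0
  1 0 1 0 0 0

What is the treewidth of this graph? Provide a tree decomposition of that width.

The largest bag has 3 vertices, giving width 2; this decomposition certifies tw(G) ≤ 2. For the lower bound, G contains the cycle d–a–f–c–e–b–d, so G is not a forest; only forests have treewidth ≤ 1, hence tw(G) ≥ 2. The upper and lower bounds meet at 2, so that is the treewidth.

Treewidth 2.
Bags: B1 = {a, d, f}  B2 = {c, d, f}  B3 = {c, d, e}  B4 = {b, d, e}
Tree: B1–B2, B2–B3, B3–B4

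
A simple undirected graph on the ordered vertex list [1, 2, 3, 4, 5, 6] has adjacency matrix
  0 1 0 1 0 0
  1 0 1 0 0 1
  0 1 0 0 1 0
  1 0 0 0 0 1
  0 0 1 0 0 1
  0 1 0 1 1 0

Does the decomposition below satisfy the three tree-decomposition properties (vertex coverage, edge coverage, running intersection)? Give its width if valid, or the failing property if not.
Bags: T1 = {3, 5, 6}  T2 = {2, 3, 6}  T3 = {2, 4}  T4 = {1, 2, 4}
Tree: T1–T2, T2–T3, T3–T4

A tree decomposition must satisfy three properties: every vertex lies in some bag; for every edge, both endpoints lie together in some bag; and for every vertex, the bags containing it form a connected subtree. Here edge (6,4) lies in no bag, so the decomposition is invalid.

No — edge (6,4) lies in no bag.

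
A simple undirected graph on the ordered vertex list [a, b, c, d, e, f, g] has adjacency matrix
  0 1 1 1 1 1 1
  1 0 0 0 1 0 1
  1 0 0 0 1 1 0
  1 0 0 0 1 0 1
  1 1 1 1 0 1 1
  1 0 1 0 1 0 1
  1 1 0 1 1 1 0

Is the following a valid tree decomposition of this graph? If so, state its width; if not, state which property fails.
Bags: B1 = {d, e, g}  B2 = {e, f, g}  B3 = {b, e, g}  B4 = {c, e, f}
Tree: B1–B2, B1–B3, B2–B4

No — vertex a appears in no bag.

A tree decomposition must satisfy three properties: every vertex lies in some bag; for every edge, both endpoints lie together in some bag; and for every vertex, the bags containing it form a connected subtree. Here vertex a appears in no bag, so the decomposition is invalid.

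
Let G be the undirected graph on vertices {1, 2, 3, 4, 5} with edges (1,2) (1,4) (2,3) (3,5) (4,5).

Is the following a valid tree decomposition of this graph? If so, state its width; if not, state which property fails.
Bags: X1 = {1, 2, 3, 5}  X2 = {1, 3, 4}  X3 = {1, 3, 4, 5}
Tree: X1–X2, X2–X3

No — bags containing vertex 5 are not connected in the tree.

A tree decomposition must satisfy three properties: every vertex lies in some bag; for every edge, both endpoints lie together in some bag; and for every vertex, the bags containing it form a connected subtree. Here bags containing vertex 5 are not connected in the tree, so the decomposition is invalid.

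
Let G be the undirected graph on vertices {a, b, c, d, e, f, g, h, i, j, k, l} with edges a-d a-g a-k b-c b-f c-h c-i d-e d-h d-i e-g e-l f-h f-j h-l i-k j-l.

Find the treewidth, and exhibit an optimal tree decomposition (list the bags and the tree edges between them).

Every bag has size at most 4, so the width is 4 − 1 = 3 and tw(G) ≤ 3. For the lower bound: the 4 vertex sets {b,f,j}, {c}, {h}, {d,e,i,l} are disjoint, each induces a connected subgraph, and every pair is joined by at least one edge of G. Contracting each set to a single vertex therefore yields K_{4} as a minor, and since treewidth is minor-monotone, tw(G) ≥ tw(K_{4}) = 3. Therefore the treewidth is 3.

Treewidth 3.
One optimal decomposition is:
Bags: B1 = {b, c, f, j}  B2 = {c, f, h, j}  B3 = {c, h, j, l}  B4 = {c, h, i, l}  B5 = {d, h, i, l}  B6 = {d, e, i, l}  B7 = {d, e, i, k}  B8 = {a, d, e, k}  B9 = {a, e, g, k}
Tree: B1–B2, B2–B3, B3–B4, B4–B5, B5–B6, B6–B7, B7–B8, B8–B9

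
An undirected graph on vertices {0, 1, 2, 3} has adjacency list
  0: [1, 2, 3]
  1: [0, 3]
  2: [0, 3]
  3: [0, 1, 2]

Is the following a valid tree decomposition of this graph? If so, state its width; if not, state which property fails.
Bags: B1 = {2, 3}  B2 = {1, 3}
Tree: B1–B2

No — vertex 0 appears in no bag.

A tree decomposition must satisfy three properties: every vertex lies in some bag; for every edge, both endpoints lie together in some bag; and for every vertex, the bags containing it form a connected subtree. Here vertex 0 appears in no bag, so the decomposition is invalid.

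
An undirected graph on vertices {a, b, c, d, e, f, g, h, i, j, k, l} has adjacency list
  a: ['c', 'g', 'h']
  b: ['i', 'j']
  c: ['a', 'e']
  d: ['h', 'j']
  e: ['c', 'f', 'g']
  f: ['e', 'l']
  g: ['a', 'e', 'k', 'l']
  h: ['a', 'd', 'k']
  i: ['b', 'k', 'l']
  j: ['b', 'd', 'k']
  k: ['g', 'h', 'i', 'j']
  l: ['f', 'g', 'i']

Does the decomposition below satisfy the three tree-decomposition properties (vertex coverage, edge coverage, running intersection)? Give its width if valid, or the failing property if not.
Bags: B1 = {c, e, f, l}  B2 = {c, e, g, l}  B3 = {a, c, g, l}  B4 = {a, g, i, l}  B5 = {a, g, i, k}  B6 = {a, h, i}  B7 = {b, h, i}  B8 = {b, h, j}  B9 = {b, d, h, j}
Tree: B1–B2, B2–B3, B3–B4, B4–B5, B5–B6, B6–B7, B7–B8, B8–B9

No — edge (k,h) lies in no bag.

A tree decomposition must satisfy three properties: every vertex lies in some bag; for every edge, both endpoints lie together in some bag; and for every vertex, the bags containing it form a connected subtree. Here edge (k,h) lies in no bag, so the decomposition is invalid.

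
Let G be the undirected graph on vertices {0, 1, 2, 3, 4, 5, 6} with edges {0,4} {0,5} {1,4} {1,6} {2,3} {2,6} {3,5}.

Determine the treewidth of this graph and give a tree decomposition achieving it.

Each bag holds 3 vertices, so the decomposition has width 2, which upper-bounds the treewidth. The edges 2–3–5–0–4–1–6–2 form a cycle, so G is not a tree and its treewidth is at least 2. Hence tw(G) = 2 exactly.

Treewidth 2.
One optimal decomposition is:
Bags: B1 = {2, 3, 5}  B2 = {0, 2, 5}  B3 = {0, 2, 4}  B4 = {1, 2, 4}  B5 = {1, 2, 6}
Tree: B1–B2, B2–B3, B3–B4, B4–B5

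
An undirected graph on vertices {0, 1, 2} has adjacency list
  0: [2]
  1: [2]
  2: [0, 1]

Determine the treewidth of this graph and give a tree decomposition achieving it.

Every bag has size at most 2, so the width is 2 − 1 = 1 and tw(G) ≤ 1. Since G has at least one edge (e.g. 0–2), it is not an edgeless graph, so tw(G) ≥ 1. Therefore the treewidth is 1.

Treewidth 1.
One such decomposition:
Bags: B1 = {0, 2}  B2 = {1, 2}
Tree: B1–B2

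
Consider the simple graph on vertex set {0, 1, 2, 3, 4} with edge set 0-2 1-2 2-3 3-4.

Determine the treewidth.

1

A width-1 tree decomposition is:
Bags: B1 = {0, 2}  B2 = {2, 3}  B3 = {3, 4}  B4 = {1, 2}
Tree: B1–B2, B2–B3, B1–B4
Every bag has size at most 2, so the width is 2 − 1 = 1 and tw(G) ≤ 1. Since G has at least one edge (e.g. 2–0), it is not an edgeless graph, so tw(G) ≥ 1. Hence tw(G) = 1 exactly.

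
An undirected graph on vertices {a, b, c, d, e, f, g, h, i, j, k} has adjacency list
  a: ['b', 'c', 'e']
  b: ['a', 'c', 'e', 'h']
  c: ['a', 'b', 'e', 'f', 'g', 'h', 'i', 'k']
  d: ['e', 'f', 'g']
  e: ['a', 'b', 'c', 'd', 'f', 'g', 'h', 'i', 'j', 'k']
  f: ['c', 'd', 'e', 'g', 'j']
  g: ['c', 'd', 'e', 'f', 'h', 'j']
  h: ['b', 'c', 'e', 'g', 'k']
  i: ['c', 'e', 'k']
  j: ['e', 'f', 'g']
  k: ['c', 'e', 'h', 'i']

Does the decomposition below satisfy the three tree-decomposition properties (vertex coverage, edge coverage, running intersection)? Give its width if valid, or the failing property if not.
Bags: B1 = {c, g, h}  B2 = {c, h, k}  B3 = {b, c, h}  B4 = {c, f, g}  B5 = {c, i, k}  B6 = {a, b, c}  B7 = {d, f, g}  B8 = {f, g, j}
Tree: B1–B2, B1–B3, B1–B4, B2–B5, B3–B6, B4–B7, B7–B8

No — vertex e appears in no bag.

A tree decomposition must satisfy three properties: every vertex lies in some bag; for every edge, both endpoints lie together in some bag; and for every vertex, the bags containing it form a connected subtree. Here vertex e appears in no bag, so the decomposition is invalid.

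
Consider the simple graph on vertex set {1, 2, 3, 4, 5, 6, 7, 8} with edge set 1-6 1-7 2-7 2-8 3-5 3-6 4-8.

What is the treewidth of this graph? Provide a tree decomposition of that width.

Every bag has size at most 2, so the width is 2 − 1 = 1 and tw(G) ≤ 1. G has an edge, so its treewidth is at least 1. Therefore the treewidth is 1.

Treewidth 1.
Bags: B1 = {3, 5}  B2 = {3, 6}  B3 = {1, 6}  B4 = {1, 7}  B5 = {2, 7}  B6 = {2, 8}  B7 = {4, 8}
Tree: B1–B2, B2–B3, B3–B4, B4–B5, B5–B6, B6–B7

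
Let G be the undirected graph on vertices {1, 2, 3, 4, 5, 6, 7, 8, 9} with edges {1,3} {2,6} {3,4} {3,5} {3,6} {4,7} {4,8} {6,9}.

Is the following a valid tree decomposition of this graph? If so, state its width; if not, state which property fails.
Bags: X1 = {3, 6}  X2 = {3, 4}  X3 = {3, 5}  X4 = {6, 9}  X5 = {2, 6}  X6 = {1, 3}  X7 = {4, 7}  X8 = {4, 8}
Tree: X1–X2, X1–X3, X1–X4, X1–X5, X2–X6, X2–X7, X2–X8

Yes; width 1.

Vertex coverage: the bags together contain {1, 2, 3, 4, 5, 6, 7, 8, 9}, the full vertex set. Edge coverage: each edge of G has both endpoints in at least one bag. Running intersection: for every vertex, the bags containing it form a connected subtree. All three properties hold, so this is a valid tree decomposition of width max|bag| − 1 = 1, and hence tw(G) ≤ 1.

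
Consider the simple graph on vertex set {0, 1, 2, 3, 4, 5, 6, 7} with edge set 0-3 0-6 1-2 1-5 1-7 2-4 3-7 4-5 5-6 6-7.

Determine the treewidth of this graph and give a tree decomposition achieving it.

Each bag holds 3 vertices, so the decomposition has width 2, which upper-bounds the treewidth. Since 2–4–5–1–2 is a cycle in G, G is not acyclic. Forests are exactly the graphs of treewidth ≤ 1, so tw(G) ≥ 2. The upper and lower bounds meet at 2, so that is the treewidth.

Treewidth 2.
One optimal decomposition is:
Bags: B1 = {1, 2, 4}  B2 = {1, 4, 5}  B3 = {1, 5, 7}  B4 = {5, 6, 7}  B5 = {3, 6, 7}  B6 = {0, 3, 6}
Tree: B1–B2, B2–B3, B3–B4, B4–B5, B5–B6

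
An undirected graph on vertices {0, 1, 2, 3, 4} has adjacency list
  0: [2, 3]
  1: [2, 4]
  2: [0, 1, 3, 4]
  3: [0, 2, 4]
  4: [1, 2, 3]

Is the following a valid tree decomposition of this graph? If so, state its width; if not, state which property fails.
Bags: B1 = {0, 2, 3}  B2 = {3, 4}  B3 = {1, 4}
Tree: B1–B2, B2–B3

A tree decomposition must satisfy three properties: every vertex lies in some bag; for every edge, both endpoints lie together in some bag; and for every vertex, the bags containing it form a connected subtree. Here edge (2,4) lies in no bag, so the decomposition is invalid.

No — edge (2,4) lies in no bag.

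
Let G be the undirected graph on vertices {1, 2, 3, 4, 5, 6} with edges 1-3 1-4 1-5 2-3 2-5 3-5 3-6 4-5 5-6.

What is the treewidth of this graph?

A width-2 tree decomposition is:
Bags: B1 = {2, 3, 5}  B2 = {1, 3, 5}  B3 = {3, 5, 6}  B4 = {1, 4, 5}
Tree: B1–B2, B2–B3, B2–B4
The largest bag has 3 vertices, giving width 2; this decomposition certifies tw(G) ≤ 2. On the other hand G contains the 3-clique {1, 3, 5}. A clique must lie in a single bag of any decomposition, so no decomposition can have width below 2. Combining the bounds, tw(G) = 2.

2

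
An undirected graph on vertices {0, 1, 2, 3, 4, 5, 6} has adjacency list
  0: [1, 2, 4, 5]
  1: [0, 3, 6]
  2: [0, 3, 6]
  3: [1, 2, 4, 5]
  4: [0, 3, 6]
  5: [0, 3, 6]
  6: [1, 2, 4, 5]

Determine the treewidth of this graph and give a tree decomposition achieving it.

The largest bag has 4 vertices, giving width 3; this decomposition certifies tw(G) ≤ 3. For the lower bound: the 4 vertex sets {2,3}, {1,6}, {0}, {4} are disjoint, each induces a connected subgraph, and every pair is joined by at least one edge of G. Contracting each set to a single vertex therefore yields K_{4} as a minor, and since treewidth is minor-monotone, tw(G) ≥ tw(K_{4}) = 3. The upper and lower bounds meet at 3, so that is the treewidth.

Treewidth 3.
One such decomposition:
Bags: B1 = {0, 2, 3, 6}  B2 = {0, 1, 3, 6}  B3 = {0, 3, 4, 6}  B4 = {0, 3, 5, 6}
Tree: B1–B2, B2–B3, B3–B4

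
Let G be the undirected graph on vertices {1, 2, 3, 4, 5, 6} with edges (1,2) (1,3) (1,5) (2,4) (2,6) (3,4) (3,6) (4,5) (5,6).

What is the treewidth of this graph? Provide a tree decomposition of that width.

Treewidth 3.
Bags: B1 = {1, 2, 3, 5}  B2 = {2, 3, 4, 5}  B3 = {2, 3, 5, 6}
Tree: B1–B2, B2–B3

The largest bag has 4 vertices, giving width 3; this decomposition certifies tw(G) ≤ 3. For the lower bound: the 4 vertex sets {1,2}, {4,5}, {3}, {6} are disjoint, each induces a connected subgraph, and every pair is joined by at least one edge of G. Contracting each set to a single vertex therefore yields K_{4} as a minor, and since treewidth is minor-monotone, tw(G) ≥ tw(K_{4}) = 3. Hence tw(G) = 3 exactly.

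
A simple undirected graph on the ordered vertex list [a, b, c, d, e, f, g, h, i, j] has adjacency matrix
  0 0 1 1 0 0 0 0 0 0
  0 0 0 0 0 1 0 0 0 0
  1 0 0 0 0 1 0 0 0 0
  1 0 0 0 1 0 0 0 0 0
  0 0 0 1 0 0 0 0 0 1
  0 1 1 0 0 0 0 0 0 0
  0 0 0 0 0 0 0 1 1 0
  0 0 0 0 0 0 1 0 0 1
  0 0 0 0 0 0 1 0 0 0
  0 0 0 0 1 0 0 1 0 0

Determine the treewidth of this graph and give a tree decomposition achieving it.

Treewidth 1.
Bags: B1 = {b, f}  B2 = {c, f}  B3 = {a, c}  B4 = {a, d}  B5 = {d, e}  B6 = {e, j}  B7 = {h, j}  B8 = {g, h}  B9 = {g, i}
Tree: B1–B2, B2–B3, B3–B4, B4–B5, B5–B6, B6–B7, B7–B8, B8–B9

Every bag has size at most 2, so the width is 2 − 1 = 1 and tw(G) ≤ 1. Any graph with an edge has treewidth ≥ 1, and G has the edge b–f. Hence tw(G) = 1 exactly.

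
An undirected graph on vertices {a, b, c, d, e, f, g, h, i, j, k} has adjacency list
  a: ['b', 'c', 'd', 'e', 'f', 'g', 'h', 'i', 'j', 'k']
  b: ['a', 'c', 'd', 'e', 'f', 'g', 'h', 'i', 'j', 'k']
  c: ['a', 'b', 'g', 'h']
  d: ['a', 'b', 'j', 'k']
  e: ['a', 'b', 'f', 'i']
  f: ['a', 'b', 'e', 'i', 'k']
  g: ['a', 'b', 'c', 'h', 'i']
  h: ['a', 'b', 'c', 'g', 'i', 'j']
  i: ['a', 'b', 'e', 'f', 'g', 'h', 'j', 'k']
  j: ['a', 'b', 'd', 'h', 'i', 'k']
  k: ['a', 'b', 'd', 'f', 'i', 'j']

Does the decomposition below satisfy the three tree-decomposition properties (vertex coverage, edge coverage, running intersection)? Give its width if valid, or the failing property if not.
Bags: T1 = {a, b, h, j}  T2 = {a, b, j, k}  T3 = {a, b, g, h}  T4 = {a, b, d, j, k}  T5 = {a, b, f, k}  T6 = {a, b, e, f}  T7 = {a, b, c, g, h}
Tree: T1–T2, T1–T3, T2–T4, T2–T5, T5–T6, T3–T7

No — vertex i appears in no bag.

A tree decomposition must satisfy three properties: every vertex lies in some bag; for every edge, both endpoints lie together in some bag; and for every vertex, the bags containing it form a connected subtree. Here vertex i appears in no bag, so the decomposition is invalid.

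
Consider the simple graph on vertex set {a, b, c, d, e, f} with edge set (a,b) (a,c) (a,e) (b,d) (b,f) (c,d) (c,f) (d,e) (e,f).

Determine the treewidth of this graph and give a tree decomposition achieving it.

Each bag holds 4 vertices, so the decomposition has width 3, which upper-bounds the treewidth. For the lower bound: the 4 vertex sets {b,d}, {c,f}, {e}, {a} are disjoint, each induces a connected subgraph, and every pair is joined by at least one edge of G. Contracting each set to a single vertex therefore yields K_{4} as a minor, and since treewidth is minor-monotone, tw(G) ≥ tw(K_{4}) = 3. Combining the bounds, tw(G) = 3.

Treewidth 3.
One optimal decomposition is:
Bags: B1 = {b, c, d, e}  B2 = {b, c, e, f}  B3 = {a, b, c, e}
Tree: B1–B2, B2–B3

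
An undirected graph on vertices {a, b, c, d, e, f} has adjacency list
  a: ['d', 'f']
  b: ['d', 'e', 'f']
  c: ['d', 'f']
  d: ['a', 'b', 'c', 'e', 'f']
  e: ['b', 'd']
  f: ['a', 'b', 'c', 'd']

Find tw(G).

2

A width-2 tree decomposition is:
Bags: B1 = {c, d, f}  B2 = {b, d, f}  B3 = {b, d, e}  B4 = {a, d, f}
Tree: B1–B2, B2–B3, B1–B4
Each bag holds 3 vertices, so the decomposition has width 2, which upper-bounds the treewidth. Conversely, {b, d, e} is a clique of size 3, and the vertices of any clique must share a bag in every tree decomposition; so some bag has ≥ 3 vertices and tw(G) ≥ 2. The upper and lower bounds meet at 2, so that is the treewidth.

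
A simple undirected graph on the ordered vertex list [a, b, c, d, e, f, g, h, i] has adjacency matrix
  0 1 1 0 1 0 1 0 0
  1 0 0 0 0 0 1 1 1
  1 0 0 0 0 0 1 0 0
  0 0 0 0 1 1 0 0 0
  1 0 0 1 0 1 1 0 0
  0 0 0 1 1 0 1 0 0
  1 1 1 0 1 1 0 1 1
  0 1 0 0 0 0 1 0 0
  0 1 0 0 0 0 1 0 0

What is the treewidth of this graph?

A width-2 tree decomposition is:
Bags: B1 = {a, c, g}  B2 = {a, b, g}  B3 = {b, g, i}  B4 = {a, e, g}  B5 = {e, f, g}  B6 = {d, e, f}  B7 = {b, g, h}
Tree: B1–B2, B2–B3, B1–B4, B4–B5, B5–B6, B2–B7
The largest bag has 3 vertices, giving width 2; this decomposition certifies tw(G) ≤ 2. For the lower bound, the 3 vertices {d, e, f} are pairwise adjacent, and any tree decomposition puts a clique entirely inside one bag — forcing width ≥ 2. The upper and lower bounds meet at 2, so that is the treewidth.

2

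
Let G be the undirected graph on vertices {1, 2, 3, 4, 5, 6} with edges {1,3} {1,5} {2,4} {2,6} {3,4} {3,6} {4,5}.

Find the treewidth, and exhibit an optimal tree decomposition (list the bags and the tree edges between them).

Treewidth 2.
One optimal decomposition is:
Bags: B1 = {1, 4, 5}  B2 = {1, 3, 4}  B3 = {2, 3, 4}  B4 = {2, 3, 6}
Tree: B1–B2, B2–B3, B3–B4

Every bag has size at most 3, so the width is 3 − 1 = 2 and tw(G) ≤ 2. For the lower bound, G contains the cycle 5–1–3–4–5, so G is not a forest; only forests have treewidth ≤ 1, hence tw(G) ≥ 2. The upper and lower bounds meet at 2, so that is the treewidth.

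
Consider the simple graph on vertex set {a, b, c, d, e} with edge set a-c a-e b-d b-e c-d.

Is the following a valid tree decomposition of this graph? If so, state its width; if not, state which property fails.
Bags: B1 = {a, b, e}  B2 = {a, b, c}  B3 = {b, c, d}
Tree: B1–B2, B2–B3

Checking the three conditions: (i) the bags cover all of {a, b, c, d, e}; (ii) for each edge, some bag contains both endpoints; (iii) the bags containing any fixed vertex form a subtree. All hold, so the decomposition is valid with width 3 − 1 = 2.

Yes; width 2.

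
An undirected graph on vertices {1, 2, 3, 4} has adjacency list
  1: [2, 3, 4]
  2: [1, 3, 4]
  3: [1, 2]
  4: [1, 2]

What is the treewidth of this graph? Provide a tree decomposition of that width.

Treewidth 2.
One optimal decomposition is:
Bags: B1 = {1, 2, 3}  B2 = {1, 2, 4}
Tree: B1–B2

Each bag holds 3 vertices, so the decomposition has width 2, which upper-bounds the treewidth. On the other hand G contains the 3-clique {1, 2, 3}. A clique must lie in a single bag of any decomposition, so no decomposition can have width below 2. Combining the bounds, tw(G) = 2.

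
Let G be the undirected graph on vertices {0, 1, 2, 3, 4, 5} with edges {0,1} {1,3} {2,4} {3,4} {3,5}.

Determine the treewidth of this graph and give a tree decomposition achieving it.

Each bag holds 2 vertices, so the decomposition has width 1, which upper-bounds the treewidth. Since G has at least one edge (e.g. 4–3), it is not an edgeless graph, so tw(G) ≥ 1. Therefore the treewidth is 1.

Treewidth 1.
One such decomposition:
Bags: B1 = {3, 4}  B2 = {2, 4}  B3 = {3, 5}  B4 = {1, 3}  B5 = {0, 1}
Tree: B1–B2, B1–B3, B3–B4, B4–B5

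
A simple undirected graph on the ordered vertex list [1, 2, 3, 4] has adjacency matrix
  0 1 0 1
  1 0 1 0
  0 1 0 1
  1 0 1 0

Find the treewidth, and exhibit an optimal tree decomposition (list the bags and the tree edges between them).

Each bag holds 3 vertices, so the decomposition has width 2, which upper-bounds the treewidth. For the lower bound, G contains the cycle 2–3–4–1–2, so G is not a forest; only forests have treewidth ≤ 1, hence tw(G) ≥ 2. The upper and lower bounds meet at 2, so that is the treewidth.

Treewidth 2.
One such decomposition:
Bags: B1 = {2, 3, 4}  B2 = {1, 2, 4}
Tree: B1–B2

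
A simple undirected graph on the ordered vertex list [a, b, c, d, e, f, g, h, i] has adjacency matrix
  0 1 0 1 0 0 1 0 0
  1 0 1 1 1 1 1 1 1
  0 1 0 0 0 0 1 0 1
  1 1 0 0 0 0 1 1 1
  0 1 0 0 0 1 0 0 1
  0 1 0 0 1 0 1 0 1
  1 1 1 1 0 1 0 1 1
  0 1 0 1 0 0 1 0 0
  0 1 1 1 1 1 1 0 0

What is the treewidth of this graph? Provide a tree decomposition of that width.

Treewidth 3.
One such decomposition:
Bags: B1 = {b, d, g, h}  B2 = {a, b, d, g}  B3 = {b, d, g, i}  B4 = {b, c, g, i}  B5 = {b, f, g, i}  B6 = {b, e, f, i}
Tree: B1–B2, B1–B3, B3–B4, B3–B5, B5–B6

The largest bag has 4 vertices, giving width 3; this decomposition certifies tw(G) ≤ 3. Conversely, {b, d, g, h} is a clique of size 4, and the vertices of any clique must share a bag in every tree decomposition; so some bag has ≥ 4 vertices and tw(G) ≥ 3. Hence tw(G) = 3 exactly.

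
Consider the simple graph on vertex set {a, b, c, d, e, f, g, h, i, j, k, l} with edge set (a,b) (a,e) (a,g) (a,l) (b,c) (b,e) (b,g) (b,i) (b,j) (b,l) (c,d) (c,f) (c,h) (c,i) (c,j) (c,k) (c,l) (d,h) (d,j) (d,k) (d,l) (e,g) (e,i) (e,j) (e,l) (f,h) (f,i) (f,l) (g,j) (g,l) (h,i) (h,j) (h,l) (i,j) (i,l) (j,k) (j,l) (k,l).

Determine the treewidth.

A width-4 tree decomposition is:
Bags: B1 = {c, d, h, j, l}  B2 = {c, d, j, k, l}  B3 = {c, h, i, j, l}  B4 = {b, c, i, j, l}  B5 = {c, f, h, i, l}  B6 = {b, e, i, j, l}  B7 = {b, e, g, j, l}  B8 = {a, b, e, g, l}
Tree: B1–B2, B1–B3, B3–B4, B3–B5, B4–B6, B6–B7, B7–B8
The largest bag has 5 vertices, giving width 4; this decomposition certifies tw(G) ≤ 4. Conversely, {a, b, e, g, l} is a clique of size 5, and the vertices of any clique must share a bag in every tree decomposition; so some bag has ≥ 5 vertices and tw(G) ≥ 4. Combining the bounds, tw(G) = 4.

4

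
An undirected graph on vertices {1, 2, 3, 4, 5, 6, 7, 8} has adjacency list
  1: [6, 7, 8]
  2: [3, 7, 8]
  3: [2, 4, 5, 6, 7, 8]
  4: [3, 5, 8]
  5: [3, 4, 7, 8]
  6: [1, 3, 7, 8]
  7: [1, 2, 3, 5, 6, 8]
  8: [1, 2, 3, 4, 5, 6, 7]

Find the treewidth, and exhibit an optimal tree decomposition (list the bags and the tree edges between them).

Each bag holds 4 vertices, so the decomposition has width 3, which upper-bounds the treewidth. For the lower bound, the 4 vertices {1, 6, 7, 8} are pairwise adjacent, and any tree decomposition puts a clique entirely inside one bag — forcing width ≥ 3. Combining the bounds, tw(G) = 3.

Treewidth 3.
Bags: B1 = {3, 5, 7, 8}  B2 = {2, 3, 7, 8}  B3 = {3, 4, 5, 8}  B4 = {3, 6, 7, 8}  B5 = {1, 6, 7, 8}
Tree: B1–B2, B1–B3, B1–B4, B4–B5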